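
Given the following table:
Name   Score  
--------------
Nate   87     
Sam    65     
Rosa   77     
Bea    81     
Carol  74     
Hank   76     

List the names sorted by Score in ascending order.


Sorting by Score (ascending):
  Sam: 65
  Carol: 74
  Hank: 76
  Rosa: 77
  Bea: 81
  Nate: 87


ANSWER: Sam, Carol, Hank, Rosa, Bea, Nate


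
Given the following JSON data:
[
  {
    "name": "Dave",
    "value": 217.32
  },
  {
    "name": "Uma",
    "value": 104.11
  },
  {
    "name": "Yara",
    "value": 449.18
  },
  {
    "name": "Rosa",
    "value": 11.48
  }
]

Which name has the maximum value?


Comparing values:
  Dave: 217.32
  Uma: 104.11
  Yara: 449.18
  Rosa: 11.48
Maximum: Yara (449.18)

ANSWER: Yara


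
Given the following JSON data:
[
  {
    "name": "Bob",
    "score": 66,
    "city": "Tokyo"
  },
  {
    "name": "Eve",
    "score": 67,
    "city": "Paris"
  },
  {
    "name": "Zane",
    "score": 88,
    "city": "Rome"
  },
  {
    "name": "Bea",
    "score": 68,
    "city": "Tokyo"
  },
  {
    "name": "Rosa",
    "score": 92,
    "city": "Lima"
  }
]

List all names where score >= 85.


Filtering records where score >= 85:
  Bob (score=66) -> no
  Eve (score=67) -> no
  Zane (score=88) -> YES
  Bea (score=68) -> no
  Rosa (score=92) -> YES


ANSWER: Zane, Rosa


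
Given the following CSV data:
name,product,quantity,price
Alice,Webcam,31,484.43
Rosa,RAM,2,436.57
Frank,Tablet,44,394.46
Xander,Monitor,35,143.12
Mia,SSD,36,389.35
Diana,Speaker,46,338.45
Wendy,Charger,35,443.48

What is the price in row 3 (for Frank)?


Row 3: Frank
Column 'price' = 394.46

ANSWER: 394.46


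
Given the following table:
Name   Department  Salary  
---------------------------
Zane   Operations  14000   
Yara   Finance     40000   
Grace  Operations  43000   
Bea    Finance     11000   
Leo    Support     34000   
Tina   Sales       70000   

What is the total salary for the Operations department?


Operations department members:
  Zane: 14000
  Grace: 43000
Total = 14000 + 43000 = 57000

ANSWER: 57000


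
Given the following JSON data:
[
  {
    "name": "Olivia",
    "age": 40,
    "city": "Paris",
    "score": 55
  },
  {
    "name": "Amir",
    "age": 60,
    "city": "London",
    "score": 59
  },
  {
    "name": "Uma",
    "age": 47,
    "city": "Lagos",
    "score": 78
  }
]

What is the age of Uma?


Looking up record where name = Uma
Record index: 2
Field 'age' = 47

ANSWER: 47


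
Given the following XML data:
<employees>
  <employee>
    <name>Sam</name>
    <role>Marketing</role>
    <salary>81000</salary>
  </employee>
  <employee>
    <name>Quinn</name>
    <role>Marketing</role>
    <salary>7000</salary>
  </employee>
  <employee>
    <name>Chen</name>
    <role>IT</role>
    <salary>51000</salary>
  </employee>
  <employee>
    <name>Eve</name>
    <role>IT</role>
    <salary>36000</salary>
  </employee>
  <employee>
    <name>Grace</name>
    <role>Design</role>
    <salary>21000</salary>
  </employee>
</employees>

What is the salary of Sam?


Searching for <employee> with <name>Sam</name>
Found at position 1
<salary>81000</salary>

ANSWER: 81000


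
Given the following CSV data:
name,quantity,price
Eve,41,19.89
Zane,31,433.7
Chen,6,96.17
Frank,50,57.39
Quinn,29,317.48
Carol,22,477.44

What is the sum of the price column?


Values in 'price' column:
  Row 1: 19.89
  Row 2: 433.7
  Row 3: 96.17
  Row 4: 57.39
  Row 5: 317.48
  Row 6: 477.44
Sum = 19.89 + 433.7 + 96.17 + 57.39 + 317.48 + 477.44 = 1402.07

ANSWER: 1402.07


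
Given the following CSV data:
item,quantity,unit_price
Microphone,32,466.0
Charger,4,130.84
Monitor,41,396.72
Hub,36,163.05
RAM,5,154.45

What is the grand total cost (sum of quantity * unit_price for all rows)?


Computing row totals:
  Microphone: 32 * 466.0 = 14912.0
  Charger: 4 * 130.84 = 523.36
  Monitor: 41 * 396.72 = 16265.52
  Hub: 36 * 163.05 = 5869.8
  RAM: 5 * 154.45 = 772.25
Grand total = 14912.0 + 523.36 + 16265.52 + 5869.8 + 772.25 = 38342.93

ANSWER: 38342.93


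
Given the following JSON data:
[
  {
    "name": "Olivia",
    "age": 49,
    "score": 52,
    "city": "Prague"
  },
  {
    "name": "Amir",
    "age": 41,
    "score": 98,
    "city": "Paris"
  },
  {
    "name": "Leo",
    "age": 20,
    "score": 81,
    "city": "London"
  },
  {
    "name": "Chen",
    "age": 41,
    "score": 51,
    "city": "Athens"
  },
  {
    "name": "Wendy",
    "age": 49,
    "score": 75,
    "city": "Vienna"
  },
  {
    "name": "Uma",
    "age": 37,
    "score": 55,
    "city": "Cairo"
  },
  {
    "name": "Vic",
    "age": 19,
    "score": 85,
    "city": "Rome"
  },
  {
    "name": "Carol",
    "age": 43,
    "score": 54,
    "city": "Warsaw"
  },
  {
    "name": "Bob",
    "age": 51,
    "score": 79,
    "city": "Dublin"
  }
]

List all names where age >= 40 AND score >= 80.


Checking both conditions:
  Olivia (age=49, score=52) -> no
  Amir (age=41, score=98) -> YES
  Leo (age=20, score=81) -> no
  Chen (age=41, score=51) -> no
  Wendy (age=49, score=75) -> no
  Uma (age=37, score=55) -> no
  Vic (age=19, score=85) -> no
  Carol (age=43, score=54) -> no
  Bob (age=51, score=79) -> no


ANSWER: Amir


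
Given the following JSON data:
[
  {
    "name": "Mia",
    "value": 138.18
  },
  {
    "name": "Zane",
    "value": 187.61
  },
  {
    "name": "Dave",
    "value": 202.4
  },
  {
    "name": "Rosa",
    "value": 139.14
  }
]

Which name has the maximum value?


Comparing values:
  Mia: 138.18
  Zane: 187.61
  Dave: 202.4
  Rosa: 139.14
Maximum: Dave (202.4)

ANSWER: Dave


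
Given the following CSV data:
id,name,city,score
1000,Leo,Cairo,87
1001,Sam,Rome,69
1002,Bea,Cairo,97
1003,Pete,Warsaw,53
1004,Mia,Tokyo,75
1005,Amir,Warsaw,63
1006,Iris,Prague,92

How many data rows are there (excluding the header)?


Counting rows (excluding header):
Header: id,name,city,score
Data rows: 7

ANSWER: 7


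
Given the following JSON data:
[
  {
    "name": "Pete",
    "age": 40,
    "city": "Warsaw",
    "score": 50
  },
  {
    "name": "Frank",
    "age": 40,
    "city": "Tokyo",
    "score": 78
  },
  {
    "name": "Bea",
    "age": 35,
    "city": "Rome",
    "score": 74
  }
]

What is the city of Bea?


Looking up record where name = Bea
Record index: 2
Field 'city' = Rome

ANSWER: Rome


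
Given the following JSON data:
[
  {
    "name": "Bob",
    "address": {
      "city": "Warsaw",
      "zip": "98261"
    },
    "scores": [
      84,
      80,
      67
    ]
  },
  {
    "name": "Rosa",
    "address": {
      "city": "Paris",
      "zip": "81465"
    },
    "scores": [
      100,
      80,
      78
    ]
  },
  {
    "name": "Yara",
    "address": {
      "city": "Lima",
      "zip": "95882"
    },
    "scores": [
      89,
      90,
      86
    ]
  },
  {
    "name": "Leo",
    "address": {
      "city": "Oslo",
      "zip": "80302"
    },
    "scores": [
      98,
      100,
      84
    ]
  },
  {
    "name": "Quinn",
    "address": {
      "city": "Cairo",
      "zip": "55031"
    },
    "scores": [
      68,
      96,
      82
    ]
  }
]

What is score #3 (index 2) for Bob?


Path: records[0].scores[2]
Value: 67

ANSWER: 67


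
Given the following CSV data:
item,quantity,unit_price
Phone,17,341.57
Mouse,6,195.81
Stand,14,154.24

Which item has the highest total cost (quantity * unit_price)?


Computing row totals:
  Phone: 5806.69
  Mouse: 1174.86
  Stand: 2159.36
Maximum: Phone (5806.69)

ANSWER: Phone


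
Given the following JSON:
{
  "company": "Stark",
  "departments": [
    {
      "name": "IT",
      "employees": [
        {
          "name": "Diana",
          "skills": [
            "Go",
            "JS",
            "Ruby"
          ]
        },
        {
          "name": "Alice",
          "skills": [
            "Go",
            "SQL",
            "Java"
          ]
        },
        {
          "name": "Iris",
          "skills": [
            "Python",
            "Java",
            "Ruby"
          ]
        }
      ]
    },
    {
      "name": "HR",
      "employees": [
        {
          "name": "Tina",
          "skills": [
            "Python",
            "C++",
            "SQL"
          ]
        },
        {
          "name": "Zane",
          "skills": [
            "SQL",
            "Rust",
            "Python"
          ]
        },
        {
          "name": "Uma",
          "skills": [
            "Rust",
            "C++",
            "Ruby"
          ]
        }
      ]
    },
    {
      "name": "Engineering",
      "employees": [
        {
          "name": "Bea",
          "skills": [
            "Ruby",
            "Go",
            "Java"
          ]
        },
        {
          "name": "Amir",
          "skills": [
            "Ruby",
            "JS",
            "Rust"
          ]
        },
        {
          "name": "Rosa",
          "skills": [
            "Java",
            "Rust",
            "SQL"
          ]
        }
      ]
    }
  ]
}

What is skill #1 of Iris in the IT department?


Path: departments[0].employees[2].skills[0]
Value: Python

ANSWER: Python


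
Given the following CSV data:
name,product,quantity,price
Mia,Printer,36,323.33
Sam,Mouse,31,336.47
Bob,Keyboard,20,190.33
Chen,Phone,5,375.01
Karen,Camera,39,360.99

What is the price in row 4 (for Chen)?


Row 4: Chen
Column 'price' = 375.01

ANSWER: 375.01


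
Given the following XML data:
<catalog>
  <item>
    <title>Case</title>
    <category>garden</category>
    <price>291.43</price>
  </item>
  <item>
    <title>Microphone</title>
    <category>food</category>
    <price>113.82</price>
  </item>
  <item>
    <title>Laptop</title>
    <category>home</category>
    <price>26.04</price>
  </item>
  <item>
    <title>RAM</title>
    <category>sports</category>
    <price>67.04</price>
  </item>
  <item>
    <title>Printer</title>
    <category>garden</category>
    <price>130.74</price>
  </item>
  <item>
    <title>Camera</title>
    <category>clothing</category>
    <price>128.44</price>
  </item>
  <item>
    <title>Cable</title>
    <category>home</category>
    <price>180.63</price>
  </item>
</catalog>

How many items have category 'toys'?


Scanning <item> elements for <category>toys</category>:
Count: 0

ANSWER: 0


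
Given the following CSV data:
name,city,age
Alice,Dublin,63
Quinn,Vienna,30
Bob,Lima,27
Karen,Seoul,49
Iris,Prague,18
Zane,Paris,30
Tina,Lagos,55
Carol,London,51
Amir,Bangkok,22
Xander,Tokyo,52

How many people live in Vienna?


Scanning city column for 'Vienna':
  Row 2: Quinn -> MATCH
Total matches: 1

ANSWER: 1


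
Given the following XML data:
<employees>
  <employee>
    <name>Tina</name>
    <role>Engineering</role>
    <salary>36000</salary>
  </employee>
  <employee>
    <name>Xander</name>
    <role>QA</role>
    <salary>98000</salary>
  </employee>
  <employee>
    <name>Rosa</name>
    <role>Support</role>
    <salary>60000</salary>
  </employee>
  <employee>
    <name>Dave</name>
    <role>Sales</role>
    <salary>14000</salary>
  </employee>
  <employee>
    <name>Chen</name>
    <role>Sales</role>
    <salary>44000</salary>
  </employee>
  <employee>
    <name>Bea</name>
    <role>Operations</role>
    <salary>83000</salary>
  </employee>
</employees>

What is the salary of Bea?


Searching for <employee> with <name>Bea</name>
Found at position 6
<salary>83000</salary>

ANSWER: 83000


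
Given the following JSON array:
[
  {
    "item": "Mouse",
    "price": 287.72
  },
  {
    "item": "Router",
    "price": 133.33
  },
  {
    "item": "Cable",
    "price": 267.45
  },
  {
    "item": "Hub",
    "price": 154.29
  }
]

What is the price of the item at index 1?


Array index 1 -> Router
price = 133.33

ANSWER: 133.33


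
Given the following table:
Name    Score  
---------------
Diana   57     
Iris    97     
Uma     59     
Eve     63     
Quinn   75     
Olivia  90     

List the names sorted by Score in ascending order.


Sorting by Score (ascending):
  Diana: 57
  Uma: 59
  Eve: 63
  Quinn: 75
  Olivia: 90
  Iris: 97


ANSWER: Diana, Uma, Eve, Quinn, Olivia, Iris


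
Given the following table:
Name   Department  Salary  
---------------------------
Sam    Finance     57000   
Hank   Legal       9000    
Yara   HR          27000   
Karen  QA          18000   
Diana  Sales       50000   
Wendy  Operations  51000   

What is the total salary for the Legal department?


Legal department members:
  Hank: 9000
Total = 9000 = 9000

ANSWER: 9000


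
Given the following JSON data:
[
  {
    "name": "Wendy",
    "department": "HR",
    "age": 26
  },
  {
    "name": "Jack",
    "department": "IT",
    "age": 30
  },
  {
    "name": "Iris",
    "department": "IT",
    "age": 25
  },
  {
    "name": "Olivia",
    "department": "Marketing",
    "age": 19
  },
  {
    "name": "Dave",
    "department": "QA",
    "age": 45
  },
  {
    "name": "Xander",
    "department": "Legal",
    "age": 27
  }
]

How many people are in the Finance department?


Scanning records for department = Finance
  No matches found
Count: 0

ANSWER: 0


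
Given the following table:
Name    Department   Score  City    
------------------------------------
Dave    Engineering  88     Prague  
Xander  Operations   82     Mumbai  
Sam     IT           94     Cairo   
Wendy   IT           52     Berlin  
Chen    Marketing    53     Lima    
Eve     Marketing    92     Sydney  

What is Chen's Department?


Row 5: Chen
Department = Marketing

ANSWER: Marketing


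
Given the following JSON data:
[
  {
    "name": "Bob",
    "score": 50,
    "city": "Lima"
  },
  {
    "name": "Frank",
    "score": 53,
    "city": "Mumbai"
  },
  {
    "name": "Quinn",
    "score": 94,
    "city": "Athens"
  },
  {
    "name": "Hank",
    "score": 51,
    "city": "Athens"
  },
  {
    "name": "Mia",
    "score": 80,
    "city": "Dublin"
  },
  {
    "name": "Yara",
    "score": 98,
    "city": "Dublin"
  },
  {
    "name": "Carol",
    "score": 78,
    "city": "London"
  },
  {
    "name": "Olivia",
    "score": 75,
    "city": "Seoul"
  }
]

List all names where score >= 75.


Filtering records where score >= 75:
  Bob (score=50) -> no
  Frank (score=53) -> no
  Quinn (score=94) -> YES
  Hank (score=51) -> no
  Mia (score=80) -> YES
  Yara (score=98) -> YES
  Carol (score=78) -> YES
  Olivia (score=75) -> YES


ANSWER: Quinn, Mia, Yara, Carol, Olivia


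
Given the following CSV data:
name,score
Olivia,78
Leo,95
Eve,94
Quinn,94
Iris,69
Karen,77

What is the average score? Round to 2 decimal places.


Scores: 78, 95, 94, 94, 69, 77
Sum = 507
Count = 6
Average = 507 / 6 = 84.50

ANSWER: 84.50


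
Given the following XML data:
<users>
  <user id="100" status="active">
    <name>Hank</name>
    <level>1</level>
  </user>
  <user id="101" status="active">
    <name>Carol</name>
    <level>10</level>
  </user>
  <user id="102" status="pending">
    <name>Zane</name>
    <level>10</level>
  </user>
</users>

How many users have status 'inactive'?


Counting users with status='inactive':
Count: 0

ANSWER: 0


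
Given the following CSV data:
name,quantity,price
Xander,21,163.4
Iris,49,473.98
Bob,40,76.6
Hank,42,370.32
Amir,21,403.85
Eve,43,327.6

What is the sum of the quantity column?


Values in 'quantity' column:
  Row 1: 21
  Row 2: 49
  Row 3: 40
  Row 4: 42
  Row 5: 21
  Row 6: 43
Sum = 21 + 49 + 40 + 42 + 21 + 43 = 216

ANSWER: 216


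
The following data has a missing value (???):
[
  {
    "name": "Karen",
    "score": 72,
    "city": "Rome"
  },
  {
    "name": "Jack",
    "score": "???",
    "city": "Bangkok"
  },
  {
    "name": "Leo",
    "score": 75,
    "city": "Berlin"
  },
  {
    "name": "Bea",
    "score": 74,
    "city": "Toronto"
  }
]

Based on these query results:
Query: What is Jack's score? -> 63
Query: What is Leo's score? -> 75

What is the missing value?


The missing value is Jack's score
From query: Jack's score = 63

ANSWER: 63


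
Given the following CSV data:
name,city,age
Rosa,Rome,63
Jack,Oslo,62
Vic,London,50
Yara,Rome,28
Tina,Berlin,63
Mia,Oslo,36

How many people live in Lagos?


Scanning city column for 'Lagos':
Total matches: 0

ANSWER: 0


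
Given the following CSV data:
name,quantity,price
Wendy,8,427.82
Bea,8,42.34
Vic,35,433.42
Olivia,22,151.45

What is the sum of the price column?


Values in 'price' column:
  Row 1: 427.82
  Row 2: 42.34
  Row 3: 433.42
  Row 4: 151.45
Sum = 427.82 + 42.34 + 433.42 + 151.45 = 1055.03

ANSWER: 1055.03


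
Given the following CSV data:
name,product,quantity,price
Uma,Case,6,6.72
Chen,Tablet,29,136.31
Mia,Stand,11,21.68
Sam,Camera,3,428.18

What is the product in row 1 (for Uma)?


Row 1: Uma
Column 'product' = Case

ANSWER: Case


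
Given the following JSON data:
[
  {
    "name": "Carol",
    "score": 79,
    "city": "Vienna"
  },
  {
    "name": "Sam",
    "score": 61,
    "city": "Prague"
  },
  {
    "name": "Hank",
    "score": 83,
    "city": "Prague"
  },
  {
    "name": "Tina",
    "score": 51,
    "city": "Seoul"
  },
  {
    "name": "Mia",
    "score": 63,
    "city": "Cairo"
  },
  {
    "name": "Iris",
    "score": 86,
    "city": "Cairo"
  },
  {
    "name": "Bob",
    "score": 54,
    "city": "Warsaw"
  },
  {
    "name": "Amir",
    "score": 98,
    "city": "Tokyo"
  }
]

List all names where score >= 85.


Filtering records where score >= 85:
  Carol (score=79) -> no
  Sam (score=61) -> no
  Hank (score=83) -> no
  Tina (score=51) -> no
  Mia (score=63) -> no
  Iris (score=86) -> YES
  Bob (score=54) -> no
  Amir (score=98) -> YES


ANSWER: Iris, Amir


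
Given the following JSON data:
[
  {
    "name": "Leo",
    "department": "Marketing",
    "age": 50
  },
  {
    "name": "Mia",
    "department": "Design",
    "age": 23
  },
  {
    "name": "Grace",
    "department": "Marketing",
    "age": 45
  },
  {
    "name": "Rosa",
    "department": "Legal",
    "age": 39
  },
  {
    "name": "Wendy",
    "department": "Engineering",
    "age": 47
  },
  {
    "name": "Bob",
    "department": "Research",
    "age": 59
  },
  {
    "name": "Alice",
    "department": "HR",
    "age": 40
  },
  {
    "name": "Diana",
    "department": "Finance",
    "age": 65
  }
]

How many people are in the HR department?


Scanning records for department = HR
  Record 6: Alice
Count: 1

ANSWER: 1


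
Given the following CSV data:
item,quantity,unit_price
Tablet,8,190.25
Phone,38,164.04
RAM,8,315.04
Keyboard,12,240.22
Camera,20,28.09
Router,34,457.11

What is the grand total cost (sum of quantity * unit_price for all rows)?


Computing row totals:
  Tablet: 8 * 190.25 = 1522.0
  Phone: 38 * 164.04 = 6233.52
  RAM: 8 * 315.04 = 2520.32
  Keyboard: 12 * 240.22 = 2882.64
  Camera: 20 * 28.09 = 561.8
  Router: 34 * 457.11 = 15541.74
Grand total = 1522.0 + 6233.52 + 2520.32 + 2882.64 + 561.8 + 15541.74 = 29262.02

ANSWER: 29262.02


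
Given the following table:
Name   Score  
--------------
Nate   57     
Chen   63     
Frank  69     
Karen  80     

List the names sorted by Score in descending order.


Sorting by Score (descending):
  Karen: 80
  Frank: 69
  Chen: 63
  Nate: 57


ANSWER: Karen, Frank, Chen, Nate


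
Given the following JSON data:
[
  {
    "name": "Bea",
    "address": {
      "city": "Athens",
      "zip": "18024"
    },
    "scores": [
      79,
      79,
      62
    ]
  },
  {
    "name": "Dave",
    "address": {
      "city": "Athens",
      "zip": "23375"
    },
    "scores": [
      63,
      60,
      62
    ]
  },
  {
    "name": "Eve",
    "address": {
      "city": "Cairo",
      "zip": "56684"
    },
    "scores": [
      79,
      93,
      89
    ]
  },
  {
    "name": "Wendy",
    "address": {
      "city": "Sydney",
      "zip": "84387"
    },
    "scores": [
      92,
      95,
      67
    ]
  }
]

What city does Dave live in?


Path: records[1].address.city
Value: Athens

ANSWER: Athens


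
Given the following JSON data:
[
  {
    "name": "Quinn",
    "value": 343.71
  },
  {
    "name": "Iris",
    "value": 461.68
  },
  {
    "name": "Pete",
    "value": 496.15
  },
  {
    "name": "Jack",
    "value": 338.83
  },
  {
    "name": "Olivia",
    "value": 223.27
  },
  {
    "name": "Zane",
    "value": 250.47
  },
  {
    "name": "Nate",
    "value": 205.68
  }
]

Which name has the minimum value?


Comparing values:
  Quinn: 343.71
  Iris: 461.68
  Pete: 496.15
  Jack: 338.83
  Olivia: 223.27
  Zane: 250.47
  Nate: 205.68
Minimum: Nate (205.68)

ANSWER: Nate


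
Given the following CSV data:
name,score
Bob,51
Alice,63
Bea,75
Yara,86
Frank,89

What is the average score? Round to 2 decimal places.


Scores: 51, 63, 75, 86, 89
Sum = 364
Count = 5
Average = 364 / 5 = 72.80

ANSWER: 72.80


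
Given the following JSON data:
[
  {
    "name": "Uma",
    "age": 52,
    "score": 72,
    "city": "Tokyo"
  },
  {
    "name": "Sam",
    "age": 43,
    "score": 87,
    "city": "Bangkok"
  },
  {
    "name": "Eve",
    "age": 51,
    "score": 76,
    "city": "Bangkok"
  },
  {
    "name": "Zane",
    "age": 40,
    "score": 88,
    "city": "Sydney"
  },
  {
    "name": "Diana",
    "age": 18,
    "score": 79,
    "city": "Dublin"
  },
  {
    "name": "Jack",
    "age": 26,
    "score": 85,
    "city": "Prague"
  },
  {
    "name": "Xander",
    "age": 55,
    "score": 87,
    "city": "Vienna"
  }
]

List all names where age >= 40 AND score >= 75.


Checking both conditions:
  Uma (age=52, score=72) -> no
  Sam (age=43, score=87) -> YES
  Eve (age=51, score=76) -> YES
  Zane (age=40, score=88) -> YES
  Diana (age=18, score=79) -> no
  Jack (age=26, score=85) -> no
  Xander (age=55, score=87) -> YES


ANSWER: Sam, Eve, Zane, Xander


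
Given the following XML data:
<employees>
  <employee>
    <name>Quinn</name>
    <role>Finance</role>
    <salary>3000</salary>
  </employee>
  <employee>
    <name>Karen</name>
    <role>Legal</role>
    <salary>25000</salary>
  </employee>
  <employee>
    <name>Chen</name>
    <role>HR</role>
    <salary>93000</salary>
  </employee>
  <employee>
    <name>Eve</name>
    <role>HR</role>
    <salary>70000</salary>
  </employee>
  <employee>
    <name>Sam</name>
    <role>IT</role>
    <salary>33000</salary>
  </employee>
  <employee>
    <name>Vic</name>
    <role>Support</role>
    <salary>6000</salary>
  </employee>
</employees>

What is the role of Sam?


Searching for <employee> with <name>Sam</name>
Found at position 5
<role>IT</role>

ANSWER: IT


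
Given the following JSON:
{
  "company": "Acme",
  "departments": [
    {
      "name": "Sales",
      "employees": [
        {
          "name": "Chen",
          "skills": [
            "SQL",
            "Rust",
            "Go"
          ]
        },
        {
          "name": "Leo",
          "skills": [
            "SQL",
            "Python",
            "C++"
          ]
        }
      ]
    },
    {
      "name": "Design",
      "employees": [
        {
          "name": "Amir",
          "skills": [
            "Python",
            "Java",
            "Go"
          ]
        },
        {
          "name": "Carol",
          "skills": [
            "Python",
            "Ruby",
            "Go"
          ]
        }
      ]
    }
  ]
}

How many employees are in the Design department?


Path: departments[1].employees
Count: 2

ANSWER: 2


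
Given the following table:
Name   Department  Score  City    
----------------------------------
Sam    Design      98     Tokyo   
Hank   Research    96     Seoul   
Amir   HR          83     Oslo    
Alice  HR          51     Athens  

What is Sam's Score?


Row 1: Sam
Score = 98

ANSWER: 98


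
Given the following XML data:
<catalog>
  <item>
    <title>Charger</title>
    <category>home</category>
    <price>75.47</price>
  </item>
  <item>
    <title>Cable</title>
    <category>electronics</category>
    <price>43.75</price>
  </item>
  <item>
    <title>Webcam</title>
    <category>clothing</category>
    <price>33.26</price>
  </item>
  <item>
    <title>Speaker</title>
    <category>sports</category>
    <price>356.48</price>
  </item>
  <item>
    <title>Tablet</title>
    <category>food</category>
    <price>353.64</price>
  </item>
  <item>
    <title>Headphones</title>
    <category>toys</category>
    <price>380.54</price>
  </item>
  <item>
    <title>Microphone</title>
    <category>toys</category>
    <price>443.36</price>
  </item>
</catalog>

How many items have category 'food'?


Scanning <item> elements for <category>food</category>:
  Item 5: Tablet -> MATCH
Count: 1

ANSWER: 1


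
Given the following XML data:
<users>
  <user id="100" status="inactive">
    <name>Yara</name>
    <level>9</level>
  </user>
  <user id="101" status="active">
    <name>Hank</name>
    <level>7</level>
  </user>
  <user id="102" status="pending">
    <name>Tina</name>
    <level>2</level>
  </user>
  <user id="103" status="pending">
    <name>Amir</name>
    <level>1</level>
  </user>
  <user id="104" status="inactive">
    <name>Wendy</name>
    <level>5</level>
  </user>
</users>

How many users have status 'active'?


Counting users with status='active':
  Hank (id=101) -> MATCH
Count: 1

ANSWER: 1


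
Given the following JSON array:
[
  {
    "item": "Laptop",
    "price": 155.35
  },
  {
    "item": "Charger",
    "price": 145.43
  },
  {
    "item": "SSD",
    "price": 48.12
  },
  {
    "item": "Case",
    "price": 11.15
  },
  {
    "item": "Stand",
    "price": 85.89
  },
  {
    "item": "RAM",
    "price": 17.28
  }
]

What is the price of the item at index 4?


Array index 4 -> Stand
price = 85.89

ANSWER: 85.89


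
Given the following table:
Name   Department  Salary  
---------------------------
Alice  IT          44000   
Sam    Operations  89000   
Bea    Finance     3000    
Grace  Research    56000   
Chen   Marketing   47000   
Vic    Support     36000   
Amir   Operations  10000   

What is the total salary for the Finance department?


Finance department members:
  Bea: 3000
Total = 3000 = 3000

ANSWER: 3000


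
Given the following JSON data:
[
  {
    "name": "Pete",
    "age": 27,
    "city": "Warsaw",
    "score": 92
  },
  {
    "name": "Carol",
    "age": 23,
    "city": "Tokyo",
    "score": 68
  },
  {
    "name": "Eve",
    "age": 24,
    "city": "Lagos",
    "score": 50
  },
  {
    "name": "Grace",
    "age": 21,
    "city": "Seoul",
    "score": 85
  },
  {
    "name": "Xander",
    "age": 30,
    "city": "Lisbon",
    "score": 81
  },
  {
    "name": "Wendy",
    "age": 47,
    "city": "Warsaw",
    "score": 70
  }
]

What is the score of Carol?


Looking up record where name = Carol
Record index: 1
Field 'score' = 68

ANSWER: 68


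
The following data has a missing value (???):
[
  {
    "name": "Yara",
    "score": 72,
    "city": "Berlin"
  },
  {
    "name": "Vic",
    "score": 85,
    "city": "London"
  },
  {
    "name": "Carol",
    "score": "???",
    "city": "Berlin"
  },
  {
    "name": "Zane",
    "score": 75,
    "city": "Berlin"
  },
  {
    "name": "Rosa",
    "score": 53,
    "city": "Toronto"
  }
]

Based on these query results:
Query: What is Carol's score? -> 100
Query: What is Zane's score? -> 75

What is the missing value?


The missing value is Carol's score
From query: Carol's score = 100

ANSWER: 100


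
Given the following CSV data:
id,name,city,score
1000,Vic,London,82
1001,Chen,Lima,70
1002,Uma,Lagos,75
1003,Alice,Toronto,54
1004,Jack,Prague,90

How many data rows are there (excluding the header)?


Counting rows (excluding header):
Header: id,name,city,score
Data rows: 5

ANSWER: 5


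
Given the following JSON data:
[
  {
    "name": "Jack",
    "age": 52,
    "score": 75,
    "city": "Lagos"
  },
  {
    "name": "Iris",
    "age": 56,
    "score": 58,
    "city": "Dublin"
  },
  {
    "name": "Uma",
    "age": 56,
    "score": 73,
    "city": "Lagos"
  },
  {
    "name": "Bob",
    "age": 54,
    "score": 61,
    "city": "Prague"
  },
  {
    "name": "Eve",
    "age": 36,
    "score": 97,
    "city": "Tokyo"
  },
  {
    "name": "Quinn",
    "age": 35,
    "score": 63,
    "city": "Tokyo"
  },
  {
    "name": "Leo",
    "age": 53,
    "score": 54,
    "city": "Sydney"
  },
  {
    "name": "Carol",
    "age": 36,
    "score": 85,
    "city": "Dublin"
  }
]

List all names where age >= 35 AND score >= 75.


Checking both conditions:
  Jack (age=52, score=75) -> YES
  Iris (age=56, score=58) -> no
  Uma (age=56, score=73) -> no
  Bob (age=54, score=61) -> no
  Eve (age=36, score=97) -> YES
  Quinn (age=35, score=63) -> no
  Leo (age=53, score=54) -> no
  Carol (age=36, score=85) -> YES


ANSWER: Jack, Eve, Carol


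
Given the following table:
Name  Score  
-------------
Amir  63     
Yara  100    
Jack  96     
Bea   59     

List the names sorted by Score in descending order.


Sorting by Score (descending):
  Yara: 100
  Jack: 96
  Amir: 63
  Bea: 59


ANSWER: Yara, Jack, Amir, Bea


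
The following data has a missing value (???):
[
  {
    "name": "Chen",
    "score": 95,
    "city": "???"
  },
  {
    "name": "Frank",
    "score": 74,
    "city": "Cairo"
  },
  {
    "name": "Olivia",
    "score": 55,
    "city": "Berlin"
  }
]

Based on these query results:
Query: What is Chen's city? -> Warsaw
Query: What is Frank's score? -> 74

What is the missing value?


The missing value is Chen's city
From query: Chen's city = Warsaw

ANSWER: Warsaw


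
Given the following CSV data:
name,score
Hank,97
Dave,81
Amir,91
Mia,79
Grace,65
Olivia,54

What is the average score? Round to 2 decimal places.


Scores: 97, 81, 91, 79, 65, 54
Sum = 467
Count = 6
Average = 467 / 6 = 77.83

ANSWER: 77.83


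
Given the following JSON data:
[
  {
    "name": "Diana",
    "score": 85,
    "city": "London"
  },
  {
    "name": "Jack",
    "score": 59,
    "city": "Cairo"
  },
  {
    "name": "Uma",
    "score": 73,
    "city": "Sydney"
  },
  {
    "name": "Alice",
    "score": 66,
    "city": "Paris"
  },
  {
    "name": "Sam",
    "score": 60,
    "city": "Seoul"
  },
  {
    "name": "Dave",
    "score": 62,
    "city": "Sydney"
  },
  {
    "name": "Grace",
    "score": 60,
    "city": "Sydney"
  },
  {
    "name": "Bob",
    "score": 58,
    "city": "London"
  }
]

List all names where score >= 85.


Filtering records where score >= 85:
  Diana (score=85) -> YES
  Jack (score=59) -> no
  Uma (score=73) -> no
  Alice (score=66) -> no
  Sam (score=60) -> no
  Dave (score=62) -> no
  Grace (score=60) -> no
  Bob (score=58) -> no


ANSWER: Diana


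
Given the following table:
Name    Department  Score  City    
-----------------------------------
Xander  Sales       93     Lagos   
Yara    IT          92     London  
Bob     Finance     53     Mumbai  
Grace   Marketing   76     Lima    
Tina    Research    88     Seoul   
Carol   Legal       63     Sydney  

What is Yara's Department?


Row 2: Yara
Department = IT

ANSWER: IT


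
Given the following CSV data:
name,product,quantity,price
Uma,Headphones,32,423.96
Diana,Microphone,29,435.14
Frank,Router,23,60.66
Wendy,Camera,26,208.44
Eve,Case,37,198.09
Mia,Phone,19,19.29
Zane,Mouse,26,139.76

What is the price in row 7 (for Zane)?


Row 7: Zane
Column 'price' = 139.76

ANSWER: 139.76


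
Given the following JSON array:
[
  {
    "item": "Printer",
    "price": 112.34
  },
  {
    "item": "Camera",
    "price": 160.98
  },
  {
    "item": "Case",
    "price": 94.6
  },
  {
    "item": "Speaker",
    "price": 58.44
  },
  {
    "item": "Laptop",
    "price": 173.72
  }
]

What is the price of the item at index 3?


Array index 3 -> Speaker
price = 58.44

ANSWER: 58.44


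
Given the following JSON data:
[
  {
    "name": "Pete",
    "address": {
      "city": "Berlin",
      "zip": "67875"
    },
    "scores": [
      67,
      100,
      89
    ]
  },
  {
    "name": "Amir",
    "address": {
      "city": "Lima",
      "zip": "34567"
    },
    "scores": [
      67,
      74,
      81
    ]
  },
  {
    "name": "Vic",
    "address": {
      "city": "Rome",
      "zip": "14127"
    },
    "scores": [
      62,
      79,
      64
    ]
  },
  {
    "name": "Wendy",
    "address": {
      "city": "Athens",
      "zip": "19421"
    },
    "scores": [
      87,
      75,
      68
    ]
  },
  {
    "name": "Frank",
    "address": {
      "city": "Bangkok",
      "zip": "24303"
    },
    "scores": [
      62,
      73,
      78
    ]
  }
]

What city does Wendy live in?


Path: records[3].address.city
Value: Athens

ANSWER: Athens


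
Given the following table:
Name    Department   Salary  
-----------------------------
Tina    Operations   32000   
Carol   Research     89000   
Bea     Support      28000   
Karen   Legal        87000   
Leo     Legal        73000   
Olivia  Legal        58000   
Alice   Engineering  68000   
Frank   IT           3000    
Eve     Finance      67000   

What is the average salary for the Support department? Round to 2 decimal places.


Support department members:
  Bea: 28000
Sum = 28000
Count = 1
Average = 28000 / 1 = 28000.00

ANSWER: 28000.00


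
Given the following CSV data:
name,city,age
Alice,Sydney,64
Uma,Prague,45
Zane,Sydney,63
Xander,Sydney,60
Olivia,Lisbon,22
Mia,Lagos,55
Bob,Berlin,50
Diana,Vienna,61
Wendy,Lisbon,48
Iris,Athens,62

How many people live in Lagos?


Scanning city column for 'Lagos':
  Row 6: Mia -> MATCH
Total matches: 1

ANSWER: 1


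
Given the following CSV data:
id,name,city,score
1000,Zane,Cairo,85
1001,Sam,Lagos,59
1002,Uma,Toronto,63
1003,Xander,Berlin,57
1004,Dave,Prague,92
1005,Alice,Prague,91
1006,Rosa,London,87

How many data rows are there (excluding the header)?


Counting rows (excluding header):
Header: id,name,city,score
Data rows: 7

ANSWER: 7


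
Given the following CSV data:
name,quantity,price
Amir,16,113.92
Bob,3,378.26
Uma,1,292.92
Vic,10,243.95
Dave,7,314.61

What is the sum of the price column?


Values in 'price' column:
  Row 1: 113.92
  Row 2: 378.26
  Row 3: 292.92
  Row 4: 243.95
  Row 5: 314.61
Sum = 113.92 + 378.26 + 292.92 + 243.95 + 314.61 = 1343.66

ANSWER: 1343.66


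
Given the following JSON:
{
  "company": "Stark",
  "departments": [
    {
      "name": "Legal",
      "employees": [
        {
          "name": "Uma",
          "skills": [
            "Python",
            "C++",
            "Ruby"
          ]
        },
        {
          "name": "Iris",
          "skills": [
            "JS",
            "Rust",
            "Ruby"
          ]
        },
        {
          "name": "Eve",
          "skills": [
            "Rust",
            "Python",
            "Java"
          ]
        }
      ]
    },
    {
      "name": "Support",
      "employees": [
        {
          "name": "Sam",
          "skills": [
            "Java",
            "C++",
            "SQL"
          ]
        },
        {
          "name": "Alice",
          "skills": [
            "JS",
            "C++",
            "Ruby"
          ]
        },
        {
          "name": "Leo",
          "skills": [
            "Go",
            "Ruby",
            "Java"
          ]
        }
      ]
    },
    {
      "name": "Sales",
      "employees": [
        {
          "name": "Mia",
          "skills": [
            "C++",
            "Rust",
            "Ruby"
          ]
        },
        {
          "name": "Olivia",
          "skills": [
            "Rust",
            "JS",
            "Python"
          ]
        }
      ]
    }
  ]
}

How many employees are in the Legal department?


Path: departments[0].employees
Count: 3

ANSWER: 3


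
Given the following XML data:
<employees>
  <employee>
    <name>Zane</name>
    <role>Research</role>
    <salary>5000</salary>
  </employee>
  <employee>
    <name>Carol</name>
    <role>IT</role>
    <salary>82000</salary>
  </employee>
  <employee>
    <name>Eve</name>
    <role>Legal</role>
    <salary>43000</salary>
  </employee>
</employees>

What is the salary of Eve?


Searching for <employee> with <name>Eve</name>
Found at position 3
<salary>43000</salary>

ANSWER: 43000


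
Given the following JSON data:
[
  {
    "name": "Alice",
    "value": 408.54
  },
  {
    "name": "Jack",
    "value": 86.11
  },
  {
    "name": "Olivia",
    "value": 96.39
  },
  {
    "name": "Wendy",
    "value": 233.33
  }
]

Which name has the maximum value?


Comparing values:
  Alice: 408.54
  Jack: 86.11
  Olivia: 96.39
  Wendy: 233.33
Maximum: Alice (408.54)

ANSWER: Alice


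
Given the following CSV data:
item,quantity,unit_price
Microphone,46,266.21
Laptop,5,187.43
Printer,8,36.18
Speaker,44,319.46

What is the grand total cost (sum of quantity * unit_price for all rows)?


Computing row totals:
  Microphone: 46 * 266.21 = 12245.66
  Laptop: 5 * 187.43 = 937.15
  Printer: 8 * 36.18 = 289.44
  Speaker: 44 * 319.46 = 14056.24
Grand total = 12245.66 + 937.15 + 289.44 + 14056.24 = 27528.49

ANSWER: 27528.49


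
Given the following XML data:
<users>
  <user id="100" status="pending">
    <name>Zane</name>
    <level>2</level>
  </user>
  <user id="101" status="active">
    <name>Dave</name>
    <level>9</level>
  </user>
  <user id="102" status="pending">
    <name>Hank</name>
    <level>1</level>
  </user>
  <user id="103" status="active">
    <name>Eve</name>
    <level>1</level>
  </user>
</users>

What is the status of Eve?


Finding user with name = Eve
user id="103" status="active"

ANSWER: active


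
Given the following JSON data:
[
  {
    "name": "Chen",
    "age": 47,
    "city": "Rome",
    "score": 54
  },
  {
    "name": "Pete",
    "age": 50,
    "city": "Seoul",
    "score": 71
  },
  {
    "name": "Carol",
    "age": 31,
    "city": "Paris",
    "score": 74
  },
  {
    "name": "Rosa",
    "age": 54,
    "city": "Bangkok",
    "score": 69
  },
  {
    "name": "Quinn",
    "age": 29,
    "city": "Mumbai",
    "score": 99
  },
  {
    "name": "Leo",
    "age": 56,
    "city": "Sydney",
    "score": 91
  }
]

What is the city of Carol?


Looking up record where name = Carol
Record index: 2
Field 'city' = Paris

ANSWER: Paris


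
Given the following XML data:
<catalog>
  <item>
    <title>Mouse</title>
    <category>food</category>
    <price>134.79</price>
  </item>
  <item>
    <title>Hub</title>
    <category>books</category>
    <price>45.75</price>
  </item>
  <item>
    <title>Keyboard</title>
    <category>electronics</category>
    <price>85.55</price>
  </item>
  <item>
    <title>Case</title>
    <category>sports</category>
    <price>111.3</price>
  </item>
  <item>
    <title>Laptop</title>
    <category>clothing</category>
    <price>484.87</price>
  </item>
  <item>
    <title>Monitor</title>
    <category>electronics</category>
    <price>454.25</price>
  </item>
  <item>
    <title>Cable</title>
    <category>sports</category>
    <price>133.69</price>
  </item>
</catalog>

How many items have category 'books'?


Scanning <item> elements for <category>books</category>:
  Item 2: Hub -> MATCH
Count: 1

ANSWER: 1


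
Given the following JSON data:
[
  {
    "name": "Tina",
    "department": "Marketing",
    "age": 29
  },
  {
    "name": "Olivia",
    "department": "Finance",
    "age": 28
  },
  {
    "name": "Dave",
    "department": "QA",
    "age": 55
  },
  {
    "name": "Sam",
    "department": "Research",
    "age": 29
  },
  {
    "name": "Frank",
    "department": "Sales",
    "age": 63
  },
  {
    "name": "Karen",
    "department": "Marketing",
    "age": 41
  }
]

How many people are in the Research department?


Scanning records for department = Research
  Record 3: Sam
Count: 1

ANSWER: 1


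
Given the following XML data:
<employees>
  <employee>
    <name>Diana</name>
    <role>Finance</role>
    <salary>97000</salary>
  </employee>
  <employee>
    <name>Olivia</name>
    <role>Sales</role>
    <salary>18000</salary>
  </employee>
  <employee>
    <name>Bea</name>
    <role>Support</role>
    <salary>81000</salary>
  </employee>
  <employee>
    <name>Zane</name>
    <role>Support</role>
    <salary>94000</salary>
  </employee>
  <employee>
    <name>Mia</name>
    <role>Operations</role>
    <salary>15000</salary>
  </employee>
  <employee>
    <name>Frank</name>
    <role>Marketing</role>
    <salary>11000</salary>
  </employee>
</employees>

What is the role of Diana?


Searching for <employee> with <name>Diana</name>
Found at position 1
<role>Finance</role>

ANSWER: Finance
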